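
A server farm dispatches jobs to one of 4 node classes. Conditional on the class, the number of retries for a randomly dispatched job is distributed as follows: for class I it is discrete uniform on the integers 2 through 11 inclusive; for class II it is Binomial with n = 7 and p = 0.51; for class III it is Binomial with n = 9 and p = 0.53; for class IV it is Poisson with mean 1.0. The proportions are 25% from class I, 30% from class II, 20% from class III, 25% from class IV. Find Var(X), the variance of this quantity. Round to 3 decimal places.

7.262

Per component, I: μ=6.5, E[X²]=50.5; II: μ=3.57, E[X²]=14.4942; III: μ=4.77, E[X²]=24.9948; IV: μ=1, E[X²]=2.
E[X] = 0.25·6.5 + 0.3·3.57 + 0.2·4.77 + 0.25·1 = 3.9.
E[X²] = 0.25·50.5 + 0.3·14.4942 + 0.2·24.9948 + 0.25·2 = 22.4722.
Var(X) = E[X²] − (E[X])² = 22.4722 − 15.21 = 7.26222.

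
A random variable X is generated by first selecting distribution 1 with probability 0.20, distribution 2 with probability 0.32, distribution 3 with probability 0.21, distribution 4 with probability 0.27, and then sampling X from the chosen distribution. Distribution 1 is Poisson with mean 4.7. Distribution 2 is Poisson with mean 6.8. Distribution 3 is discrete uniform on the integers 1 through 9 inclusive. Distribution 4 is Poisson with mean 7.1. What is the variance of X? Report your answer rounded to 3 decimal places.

7.506

Per component, 1: μ=4.7, E[X²]=26.79; 2: μ=6.8, E[X²]=53.04; 3: μ=5, E[X²]=31.6667; 4: μ=7.1, E[X²]=57.51.
E[X] = 0.2·4.7 + 0.32·6.8 + 0.21·5 + 0.27·7.1 = 6.083.
E[X²] = 0.2·26.79 + 0.32·53.04 + 0.21·31.6667 + 0.27·57.51 = 44.5085.
Var(X) = E[X²] − (E[X])² = 44.5085 − 37.0029 = 7.50561.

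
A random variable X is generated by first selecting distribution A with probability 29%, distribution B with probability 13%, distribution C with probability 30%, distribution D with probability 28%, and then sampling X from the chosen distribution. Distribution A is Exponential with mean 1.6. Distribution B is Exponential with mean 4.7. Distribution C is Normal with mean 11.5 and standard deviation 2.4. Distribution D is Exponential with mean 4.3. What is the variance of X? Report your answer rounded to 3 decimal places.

26.164

Per component, A: μ=1.6, E[X²]=5.12; B: μ=4.7, E[X²]=44.18; C: μ=11.5, E[X²]=138.01; D: μ=4.3, E[X²]=36.98.
E[X] = 0.29·1.6 + 0.13·4.7 + 0.3·11.5 + 0.28·4.3 = 5.729.
E[X²] = 0.29·5.12 + 0.13·44.18 + 0.3·138.01 + 0.28·36.98 = 58.9856.
Var(X) = E[X²] − (E[X])² = 58.9856 − 32.8214 = 26.1642.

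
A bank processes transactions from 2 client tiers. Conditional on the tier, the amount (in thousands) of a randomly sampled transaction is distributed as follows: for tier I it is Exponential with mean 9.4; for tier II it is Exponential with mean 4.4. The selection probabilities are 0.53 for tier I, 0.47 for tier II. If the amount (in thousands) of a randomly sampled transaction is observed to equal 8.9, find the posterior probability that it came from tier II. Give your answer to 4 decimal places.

0.3925

Likelihoods f(8.9 | ·): I: 0.0412742; II: 0.0300669.
Posterior ∝ prior × likelihood. Numerator for II: 0.47·0.0300669 = 0.0141314.
Normalizing constant: 0.53·0.0412742 + 0.47·0.0300669 = 0.0360067.
P(II | observation) = 0.0141314 / 0.0360067 = 0.392466.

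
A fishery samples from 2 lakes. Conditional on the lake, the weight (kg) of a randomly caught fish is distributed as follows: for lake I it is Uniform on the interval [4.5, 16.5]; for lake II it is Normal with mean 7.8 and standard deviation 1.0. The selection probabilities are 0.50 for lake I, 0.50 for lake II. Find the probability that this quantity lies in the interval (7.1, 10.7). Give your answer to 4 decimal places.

Conditional on each lake, P(7.1 < X < 10.7): I: 0.3; II: 0.756171.
By total probability, P(7.1 < X < 10.7) = 0.5·0.3 + 0.5·0.756171 = 0.528085.

0.5281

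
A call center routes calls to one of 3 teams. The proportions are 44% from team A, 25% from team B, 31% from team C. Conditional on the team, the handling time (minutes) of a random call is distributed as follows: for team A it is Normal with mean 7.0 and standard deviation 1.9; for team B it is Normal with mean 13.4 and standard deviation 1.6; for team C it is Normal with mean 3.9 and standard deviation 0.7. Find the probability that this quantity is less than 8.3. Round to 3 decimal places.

Conditional on each team, P(X < 8.3): A: 0.753079; B: 0.000717542; C: 1.
By total probability, P(X < 8.3) = 0.44·0.753079 + 0.25·0.000717542 + 0.31·1 = 0.641534.

0.642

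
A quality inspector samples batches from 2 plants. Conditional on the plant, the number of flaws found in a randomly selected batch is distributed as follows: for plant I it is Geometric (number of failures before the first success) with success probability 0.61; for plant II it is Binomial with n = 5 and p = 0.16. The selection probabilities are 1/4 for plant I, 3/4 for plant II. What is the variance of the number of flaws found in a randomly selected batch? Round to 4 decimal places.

Per component, I: μ=0.639344, E[X²]=1.45687; II: μ=0.8, E[X²]=1.312.
E[X] = 0.25·0.639344 + 0.75·0.8 = 0.759836.
E[X²] = 0.25·1.45687 + 0.75·1.312 = 1.34822.
Var(X) = E[X²] − (E[X])² = 1.34822 − 0.577351 = 0.770866.

0.7709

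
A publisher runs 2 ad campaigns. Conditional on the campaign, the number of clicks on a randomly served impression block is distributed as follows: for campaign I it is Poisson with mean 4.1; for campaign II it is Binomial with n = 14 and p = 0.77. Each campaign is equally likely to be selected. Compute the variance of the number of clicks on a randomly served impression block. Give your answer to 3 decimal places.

Per component, I: μ=4.1, E[X²]=20.91; II: μ=10.78, E[X²]=118.688.
E[X] = 0.5·4.1 + 0.5·10.78 = 7.44.
E[X²] = 0.5·20.91 + 0.5·118.688 = 69.7989.
Var(X) = E[X²] − (E[X])² = 69.7989 − 55.3536 = 14.4453.

14.445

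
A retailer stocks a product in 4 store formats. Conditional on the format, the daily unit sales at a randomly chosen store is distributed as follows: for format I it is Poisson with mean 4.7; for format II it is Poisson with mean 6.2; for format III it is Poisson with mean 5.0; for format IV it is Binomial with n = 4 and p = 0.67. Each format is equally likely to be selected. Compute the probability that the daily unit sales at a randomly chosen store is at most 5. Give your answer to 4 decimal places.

0.6746

Conditional on each format, P(X ≤ 5): I: 0.668438; II: 0.414113; III: 0.615961; IV: 1.
By total probability, P(X ≤ 5) = 0.25·0.668438 + 0.25·0.414113 + 0.25·0.615961 + 0.25·1 = 0.674628.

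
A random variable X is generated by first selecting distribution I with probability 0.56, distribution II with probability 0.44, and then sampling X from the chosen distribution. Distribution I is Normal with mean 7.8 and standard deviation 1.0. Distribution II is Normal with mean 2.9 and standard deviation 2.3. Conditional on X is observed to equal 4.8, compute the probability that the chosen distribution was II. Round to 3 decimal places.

Likelihoods f(4.8 | ·): I: 0.00443185; II: 0.12331.
Posterior ∝ prior × likelihood. Numerator for II: 0.44·0.12331 = 0.0542562.
Normalizing constant: 0.56·0.00443185 + 0.44·0.12331 = 0.056738.
P(II | observation) = 0.0542562 / 0.056738 = 0.956258.

0.956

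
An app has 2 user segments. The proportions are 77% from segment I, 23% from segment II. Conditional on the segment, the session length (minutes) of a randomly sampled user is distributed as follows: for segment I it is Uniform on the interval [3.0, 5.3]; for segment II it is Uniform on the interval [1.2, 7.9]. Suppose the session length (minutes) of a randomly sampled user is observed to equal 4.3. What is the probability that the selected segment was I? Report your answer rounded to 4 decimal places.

Likelihoods f(4.3 | ·): I: 0.434783; II: 0.149254.
Posterior ∝ prior × likelihood. Numerator for I: 0.77·0.434783 = 0.334783.
Normalizing constant: 0.77·0.434783 + 0.23·0.149254 = 0.369111.
P(I | observation) = 0.334783 / 0.369111 = 0.906997.

0.9070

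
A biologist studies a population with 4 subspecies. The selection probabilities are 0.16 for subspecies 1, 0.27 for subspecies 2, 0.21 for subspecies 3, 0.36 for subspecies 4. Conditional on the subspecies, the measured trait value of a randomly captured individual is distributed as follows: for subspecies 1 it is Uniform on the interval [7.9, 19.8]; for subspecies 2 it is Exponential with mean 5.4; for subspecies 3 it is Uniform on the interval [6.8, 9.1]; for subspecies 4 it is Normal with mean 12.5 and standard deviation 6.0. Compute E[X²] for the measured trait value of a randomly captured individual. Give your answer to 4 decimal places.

130.9012

For each component E[X²] = Var + (mean)², giving 1: 203.623; 2: 58.32; 3: 63.6433; 4: 192.25.
Overall E[X²] = 0.16·203.623 + 0.27·58.32 + 0.21·63.6433 + 0.36·192.25 = 130.901.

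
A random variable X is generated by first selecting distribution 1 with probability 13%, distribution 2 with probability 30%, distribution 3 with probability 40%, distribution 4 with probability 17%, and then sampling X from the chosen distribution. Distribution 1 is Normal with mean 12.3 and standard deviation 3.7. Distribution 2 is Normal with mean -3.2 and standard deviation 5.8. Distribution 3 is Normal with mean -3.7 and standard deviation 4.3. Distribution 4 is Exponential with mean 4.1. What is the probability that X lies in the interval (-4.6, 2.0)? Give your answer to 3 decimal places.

0.385

Conditional on each component, P(-4.6 < X < 2.0): 1: 0.00268397; 2: 0.41039; 3: 0.490405; 4: 0.386027.
By total probability, P(-4.6 < X < 2.0) = 0.13·0.00268397 + 0.3·0.41039 + 0.4·0.490405 + 0.17·0.386027 = 0.385253.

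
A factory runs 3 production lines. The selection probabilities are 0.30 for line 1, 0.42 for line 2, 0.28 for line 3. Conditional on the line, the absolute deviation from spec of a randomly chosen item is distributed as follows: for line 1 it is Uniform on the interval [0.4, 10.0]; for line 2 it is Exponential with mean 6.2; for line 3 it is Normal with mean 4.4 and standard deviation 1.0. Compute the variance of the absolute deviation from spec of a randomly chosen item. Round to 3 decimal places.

19.290

Per component, 1: μ=5.2, E[X²]=34.72; 2: μ=6.2, E[X²]=76.88; 3: μ=4.4, E[X²]=20.36.
E[X] = 0.3·5.2 + 0.42·6.2 + 0.28·4.4 = 5.396.
E[X²] = 0.3·34.72 + 0.42·76.88 + 0.28·20.36 = 48.4064.
Var(X) = E[X²] − (E[X])² = 48.4064 − 29.1168 = 19.2896.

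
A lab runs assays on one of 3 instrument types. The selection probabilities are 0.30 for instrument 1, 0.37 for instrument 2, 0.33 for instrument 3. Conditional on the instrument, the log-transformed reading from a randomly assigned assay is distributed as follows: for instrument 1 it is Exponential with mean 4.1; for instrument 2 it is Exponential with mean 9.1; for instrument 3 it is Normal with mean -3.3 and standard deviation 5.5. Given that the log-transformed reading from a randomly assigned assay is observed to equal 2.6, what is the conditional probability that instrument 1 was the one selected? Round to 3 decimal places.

0.469

Likelihoods f(2.6 | ·): 1: 0.129363; 2: 0.0825799; 3: 0.0408006.
Posterior ∝ prior × likelihood. Numerator for 1: 0.3·0.129363 = 0.0388089.
Normalizing constant: 0.3·0.129363 + 0.37·0.0825799 + 0.33·0.0408006 = 0.0828277.
P(1 | observation) = 0.0388089 / 0.0828277 = 0.46855.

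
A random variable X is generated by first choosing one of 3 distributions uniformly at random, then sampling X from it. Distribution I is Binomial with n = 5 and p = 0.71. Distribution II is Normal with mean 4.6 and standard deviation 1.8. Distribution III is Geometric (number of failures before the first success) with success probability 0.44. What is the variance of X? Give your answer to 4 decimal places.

Per component, I: μ=3.55, E[X²]=13.632; II: μ=4.6, E[X²]=24.4; III: μ=1.27273, E[X²]=4.5124.
E[X] = 0.333333·3.55 + 0.333333·4.6 + 0.333333·1.27273 = 3.14091.
E[X²] = 0.333333·13.632 + 0.333333·24.4 + 0.333333·4.5124 = 14.1815.
Var(X) = E[X²] − (E[X])² = 14.1815 − 9.86531 = 4.31616.

4.3162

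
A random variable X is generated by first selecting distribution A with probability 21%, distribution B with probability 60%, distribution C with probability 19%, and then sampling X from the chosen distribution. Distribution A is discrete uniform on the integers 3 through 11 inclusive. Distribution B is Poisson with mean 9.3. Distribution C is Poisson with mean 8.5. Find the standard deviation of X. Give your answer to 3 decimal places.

3.070

Per component, A: μ=7, E[X²]=55.6667; B: μ=9.3, E[X²]=95.79; C: μ=8.5, E[X²]=80.75.
E[X] = 0.21·7 + 0.6·9.3 + 0.19·8.5 = 8.665.
E[X²] = 0.21·55.6667 + 0.6·95.79 + 0.19·80.75 = 84.5065.
Var(X) = E[X²] − (E[X])² = 84.5065 − 75.0822 = 9.42428.
SD(X) = √9.42428 = 3.0699.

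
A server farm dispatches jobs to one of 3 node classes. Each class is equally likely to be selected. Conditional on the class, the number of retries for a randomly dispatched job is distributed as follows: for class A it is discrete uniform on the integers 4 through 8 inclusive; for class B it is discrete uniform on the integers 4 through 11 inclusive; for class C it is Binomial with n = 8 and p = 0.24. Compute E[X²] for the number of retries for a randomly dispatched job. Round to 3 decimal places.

34.882

For each component E[X²] = Var + (mean)², giving A: 38; B: 61.5; C: 5.1456.
Overall E[X²] = 0.333333·38 + 0.333333·61.5 + 0.333333·5.1456 = 34.8819.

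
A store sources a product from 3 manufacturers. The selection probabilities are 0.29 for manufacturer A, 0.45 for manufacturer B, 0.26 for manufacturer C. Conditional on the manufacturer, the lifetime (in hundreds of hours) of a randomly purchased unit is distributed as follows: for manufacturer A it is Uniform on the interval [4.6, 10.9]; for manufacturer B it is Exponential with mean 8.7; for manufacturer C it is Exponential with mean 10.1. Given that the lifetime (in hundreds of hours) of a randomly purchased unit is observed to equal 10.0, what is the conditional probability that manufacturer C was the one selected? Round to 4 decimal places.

Likelihoods f(10.0 | ·): A: 0.15873; B: 0.036416; C: 0.0367861.
Posterior ∝ prior × likelihood. Numerator for C: 0.26·0.0367861 = 0.00956439.
Normalizing constant: 0.29·0.15873 + 0.45·0.036416 + 0.26·0.0367861 = 0.0719833.
P(C | observation) = 0.00956439 / 0.0719833 = 0.13287.

0.1329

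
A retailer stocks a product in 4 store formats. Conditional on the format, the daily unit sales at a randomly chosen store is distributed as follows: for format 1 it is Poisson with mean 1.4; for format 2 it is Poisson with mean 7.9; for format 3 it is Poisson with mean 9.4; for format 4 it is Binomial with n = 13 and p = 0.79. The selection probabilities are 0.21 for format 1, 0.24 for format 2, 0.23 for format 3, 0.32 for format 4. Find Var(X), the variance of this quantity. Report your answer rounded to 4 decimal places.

Per component, 1: μ=1.4, E[X²]=3.36; 2: μ=7.9, E[X²]=70.31; 3: μ=9.4, E[X²]=97.76; 4: μ=10.27, E[X²]=107.63.
E[X] = 0.21·1.4 + 0.24·7.9 + 0.23·9.4 + 0.32·10.27 = 7.6384.
E[X²] = 0.21·3.36 + 0.24·70.31 + 0.23·97.76 + 0.32·107.63 = 74.5063.
Var(X) = E[X²] − (E[X])² = 74.5063 − 58.3452 = 16.1611.

16.1611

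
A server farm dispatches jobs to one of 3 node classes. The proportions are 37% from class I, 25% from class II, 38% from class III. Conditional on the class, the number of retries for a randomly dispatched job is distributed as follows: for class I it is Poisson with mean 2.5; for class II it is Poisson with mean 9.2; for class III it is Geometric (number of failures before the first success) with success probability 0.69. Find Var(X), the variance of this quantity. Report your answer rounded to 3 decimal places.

Per component, I: μ=2.5, E[X²]=8.75; II: μ=9.2, E[X²]=93.84; III: μ=0.449275, E[X²]=0.852972.
E[X] = 0.37·2.5 + 0.25·9.2 + 0.38·0.449275 = 3.39572.
E[X²] = 0.37·8.75 + 0.25·93.84 + 0.38·0.852972 = 27.0216.
Var(X) = E[X²] − (E[X])² = 27.0216 − 11.5309 = 15.4907.

15.491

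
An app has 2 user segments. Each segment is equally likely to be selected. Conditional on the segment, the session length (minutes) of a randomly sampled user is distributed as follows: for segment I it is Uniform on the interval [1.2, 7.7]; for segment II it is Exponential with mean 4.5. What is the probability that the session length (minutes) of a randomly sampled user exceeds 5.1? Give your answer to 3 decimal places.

Conditional on each segment, P(X > 5.1): I: 0.4; II: 0.321958.
By total probability, P(X > 5.1) = 0.5·0.4 + 0.5·0.321958 = 0.360979.

0.361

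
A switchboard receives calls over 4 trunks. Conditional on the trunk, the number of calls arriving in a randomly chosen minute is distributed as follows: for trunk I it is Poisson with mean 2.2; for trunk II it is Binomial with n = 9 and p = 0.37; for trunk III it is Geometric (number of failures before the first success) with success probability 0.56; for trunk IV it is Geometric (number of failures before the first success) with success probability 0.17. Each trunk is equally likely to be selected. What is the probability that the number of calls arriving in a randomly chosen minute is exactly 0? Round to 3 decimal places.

Conditional on each trunk, P(X = 0): I: 0.110803; II: 0.0156338; III: 0.56; IV: 0.17.
By total probability, P(X = 0) = 0.25·0.110803 + 0.25·0.0156338 + 0.25·0.56 + 0.25·0.17 = 0.214109.

0.214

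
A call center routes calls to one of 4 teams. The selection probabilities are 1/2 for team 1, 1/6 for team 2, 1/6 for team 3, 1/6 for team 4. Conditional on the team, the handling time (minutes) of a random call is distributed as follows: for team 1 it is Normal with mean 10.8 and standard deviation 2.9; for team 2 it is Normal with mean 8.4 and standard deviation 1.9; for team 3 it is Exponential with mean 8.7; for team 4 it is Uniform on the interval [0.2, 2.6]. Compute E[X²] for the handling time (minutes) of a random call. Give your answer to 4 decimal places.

For each component E[X²] = Var + (mean)², giving 1: 125.05; 2: 74.17; 3: 151.38; 4: 2.44.
Overall E[X²] = 0.5·125.05 + 0.166667·74.17 + 0.166667·151.38 + 0.166667·2.44 = 100.523.

100.5233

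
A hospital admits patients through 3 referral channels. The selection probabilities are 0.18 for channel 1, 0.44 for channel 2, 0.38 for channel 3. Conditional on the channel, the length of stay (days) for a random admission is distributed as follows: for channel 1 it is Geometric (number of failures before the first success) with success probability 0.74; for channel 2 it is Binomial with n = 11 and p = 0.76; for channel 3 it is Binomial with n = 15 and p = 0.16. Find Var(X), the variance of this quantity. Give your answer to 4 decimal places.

13.0404

Per component, 1: μ=0.351351, E[X²]=0.598247; 2: μ=8.36, E[X²]=71.896; 3: μ=2.4, E[X²]=7.776.
E[X] = 0.18·0.351351 + 0.44·8.36 + 0.38·2.4 = 4.65364.
E[X²] = 0.18·0.598247 + 0.44·71.896 + 0.38·7.776 = 34.6968.
Var(X) = E[X²] − (E[X])² = 34.6968 − 21.6564 = 13.0404.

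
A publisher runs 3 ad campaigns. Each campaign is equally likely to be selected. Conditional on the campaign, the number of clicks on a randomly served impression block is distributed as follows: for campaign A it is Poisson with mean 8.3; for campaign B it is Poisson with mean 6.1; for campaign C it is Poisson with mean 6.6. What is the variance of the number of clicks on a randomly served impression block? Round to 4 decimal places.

7.8867

Per component, A: μ=8.3, E[X²]=77.19; B: μ=6.1, E[X²]=43.31; C: μ=6.6, E[X²]=50.16.
E[X] = 0.333333·8.3 + 0.333333·6.1 + 0.333333·6.6 = 7.
E[X²] = 0.333333·77.19 + 0.333333·43.31 + 0.333333·50.16 = 56.8867.
Var(X) = E[X²] − (E[X])² = 56.8867 − 49 = 7.88667.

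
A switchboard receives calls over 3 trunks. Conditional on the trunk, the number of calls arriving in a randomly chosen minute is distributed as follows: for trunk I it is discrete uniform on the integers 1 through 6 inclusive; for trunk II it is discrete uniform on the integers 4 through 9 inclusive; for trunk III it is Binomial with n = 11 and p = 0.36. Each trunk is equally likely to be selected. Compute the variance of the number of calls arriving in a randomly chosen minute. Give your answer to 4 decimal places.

4.5296

Per component, I: μ=3.5, E[X²]=15.1667; II: μ=6.5, E[X²]=45.1667; III: μ=3.96, E[X²]=18.216.
E[X] = 0.333333·3.5 + 0.333333·6.5 + 0.333333·3.96 = 4.65333.
E[X²] = 0.333333·15.1667 + 0.333333·45.1667 + 0.333333·18.216 = 26.1831.
Var(X) = E[X²] − (E[X])² = 26.1831 − 21.6535 = 4.5296.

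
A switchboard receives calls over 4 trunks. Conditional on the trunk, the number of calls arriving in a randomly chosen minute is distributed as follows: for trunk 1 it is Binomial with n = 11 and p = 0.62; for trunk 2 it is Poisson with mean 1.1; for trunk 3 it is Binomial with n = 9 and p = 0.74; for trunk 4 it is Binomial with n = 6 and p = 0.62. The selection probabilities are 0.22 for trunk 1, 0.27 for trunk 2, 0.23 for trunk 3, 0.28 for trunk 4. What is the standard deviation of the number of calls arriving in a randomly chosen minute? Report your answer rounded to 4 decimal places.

2.6820

Per component, 1: μ=6.82, E[X²]=49.104; 2: μ=1.1, E[X²]=2.31; 3: μ=6.66, E[X²]=46.0872; 4: μ=3.72, E[X²]=15.252.
E[X] = 0.22·6.82 + 0.27·1.1 + 0.23·6.66 + 0.28·3.72 = 4.3708.
E[X²] = 0.22·49.104 + 0.27·2.31 + 0.23·46.0872 + 0.28·15.252 = 26.2972.
Var(X) = E[X²] − (E[X])² = 26.2972 − 19.1039 = 7.1933.
SD(X) = √7.1933 = 2.68203.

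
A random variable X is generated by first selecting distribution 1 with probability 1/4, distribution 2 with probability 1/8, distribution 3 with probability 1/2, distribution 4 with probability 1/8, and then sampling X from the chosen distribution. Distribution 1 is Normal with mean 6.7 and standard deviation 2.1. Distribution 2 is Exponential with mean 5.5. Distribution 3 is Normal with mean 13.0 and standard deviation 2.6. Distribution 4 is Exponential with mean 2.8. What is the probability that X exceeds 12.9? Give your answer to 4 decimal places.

0.2713

Conditional on each component, P(X > 12.9): 1: 0.00157667; 2: 0.0958036; 3: 0.51534; 4: 0.00998029.
By total probability, P(X > 12.9) = 0.25·0.00157667 + 0.125·0.0958036 + 0.5·0.51534 + 0.125·0.00998029 = 0.271287.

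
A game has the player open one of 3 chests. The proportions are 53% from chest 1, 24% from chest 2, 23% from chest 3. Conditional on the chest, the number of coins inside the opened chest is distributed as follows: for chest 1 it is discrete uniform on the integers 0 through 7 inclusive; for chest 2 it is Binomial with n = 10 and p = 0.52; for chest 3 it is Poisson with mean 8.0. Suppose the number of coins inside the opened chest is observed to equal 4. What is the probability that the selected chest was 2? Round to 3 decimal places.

0.362

Likelihoods P(X=4 | ·): 1: 0.125; 2: 0.187793; 3: 0.0572523.
Posterior ∝ prior × likelihood. Numerator for 2: 0.24·0.187793 = 0.0450704.
Normalizing constant: 0.53·0.125 + 0.24·0.187793 + 0.23·0.0572523 = 0.124488.
P(2 | observation) = 0.0450704 / 0.124488 = 0.362045.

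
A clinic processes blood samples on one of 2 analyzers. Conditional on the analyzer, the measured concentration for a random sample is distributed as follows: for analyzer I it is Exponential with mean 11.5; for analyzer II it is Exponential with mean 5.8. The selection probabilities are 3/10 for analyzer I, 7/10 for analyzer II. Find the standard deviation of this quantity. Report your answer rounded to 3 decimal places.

Per component, I: μ=11.5, E[X²]=264.5; II: μ=5.8, E[X²]=67.28.
E[X] = 0.3·11.5 + 0.7·5.8 = 7.51.
E[X²] = 0.3·264.5 + 0.7·67.28 = 126.446.
Var(X) = E[X²] − (E[X])² = 126.446 − 56.4001 = 70.0459.
SD(X) = √70.0459 = 8.36934.

8.369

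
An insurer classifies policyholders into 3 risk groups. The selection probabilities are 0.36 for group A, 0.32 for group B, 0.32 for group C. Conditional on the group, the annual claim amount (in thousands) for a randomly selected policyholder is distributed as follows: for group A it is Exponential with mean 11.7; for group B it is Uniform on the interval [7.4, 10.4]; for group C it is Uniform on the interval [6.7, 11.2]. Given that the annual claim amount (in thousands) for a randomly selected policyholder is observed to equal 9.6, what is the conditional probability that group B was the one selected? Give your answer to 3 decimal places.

0.558

Likelihoods f(9.6 | ·): A: 0.0376244; B: 0.333333; C: 0.222222.
Posterior ∝ prior × likelihood. Numerator for B: 0.32·0.333333 = 0.106667.
Normalizing constant: 0.36·0.0376244 + 0.32·0.333333 + 0.32·0.222222 = 0.191323.
P(B | observation) = 0.106667 / 0.191323 = 0.557523.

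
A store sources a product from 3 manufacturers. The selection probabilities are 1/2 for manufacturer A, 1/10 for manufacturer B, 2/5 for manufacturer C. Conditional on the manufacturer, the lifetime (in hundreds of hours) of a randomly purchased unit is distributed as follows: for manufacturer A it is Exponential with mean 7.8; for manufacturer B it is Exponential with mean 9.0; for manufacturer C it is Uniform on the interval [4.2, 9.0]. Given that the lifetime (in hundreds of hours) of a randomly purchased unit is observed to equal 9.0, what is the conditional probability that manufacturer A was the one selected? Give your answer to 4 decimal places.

Likelihoods f(9.0 | ·): A: 0.0404386; B: 0.0408755; C: 0.208333.
Posterior ∝ prior × likelihood. Numerator for A: 0.5·0.0404386 = 0.0202193.
Normalizing constant: 0.5·0.0404386 + 0.1·0.0408755 + 0.4·0.208333 = 0.10764.
P(A | observation) = 0.0202193 / 0.10764 = 0.187842.

0.1878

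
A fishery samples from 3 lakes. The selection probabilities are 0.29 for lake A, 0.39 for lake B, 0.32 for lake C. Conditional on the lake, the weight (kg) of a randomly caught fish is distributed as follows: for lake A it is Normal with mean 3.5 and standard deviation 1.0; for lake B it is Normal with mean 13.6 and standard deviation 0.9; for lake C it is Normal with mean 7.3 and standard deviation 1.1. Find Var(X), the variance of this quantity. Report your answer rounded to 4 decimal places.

Per component, A: μ=3.5, E[X²]=13.25; B: μ=13.6, E[X²]=185.77; C: μ=7.3, E[X²]=54.5.
E[X] = 0.29·3.5 + 0.39·13.6 + 0.32·7.3 = 8.655.
E[X²] = 0.29·13.25 + 0.39·185.77 + 0.32·54.5 = 93.7328.
Var(X) = E[X²] − (E[X])² = 93.7328 − 74.909 = 18.8238.

18.8238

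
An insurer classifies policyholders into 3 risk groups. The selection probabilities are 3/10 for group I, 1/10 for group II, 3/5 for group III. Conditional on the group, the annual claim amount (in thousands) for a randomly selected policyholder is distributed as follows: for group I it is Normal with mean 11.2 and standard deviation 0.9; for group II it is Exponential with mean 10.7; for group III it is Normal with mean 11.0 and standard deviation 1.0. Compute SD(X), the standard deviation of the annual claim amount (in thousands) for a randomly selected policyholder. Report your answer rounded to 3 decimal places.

Per component, I: μ=11.2, E[X²]=126.25; II: μ=10.7, E[X²]=228.98; III: μ=11, E[X²]=122.
E[X] = 0.3·11.2 + 0.1·10.7 + 0.6·11 = 11.03.
E[X²] = 0.3·126.25 + 0.1·228.98 + 0.6·122 = 133.973.
Var(X) = E[X²] − (E[X])² = 133.973 − 121.661 = 12.3121.
SD(X) = √12.3121 = 3.50886.

3.509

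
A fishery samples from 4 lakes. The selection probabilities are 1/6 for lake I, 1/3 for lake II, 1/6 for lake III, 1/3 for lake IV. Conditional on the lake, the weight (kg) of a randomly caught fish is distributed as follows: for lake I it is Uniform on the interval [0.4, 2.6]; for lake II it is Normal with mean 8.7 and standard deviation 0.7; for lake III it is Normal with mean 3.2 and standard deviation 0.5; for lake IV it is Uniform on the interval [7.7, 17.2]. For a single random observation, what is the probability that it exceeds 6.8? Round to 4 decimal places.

Conditional on each lake, P(X > 6.8): I: 0; II: 0.996679; III: 3.01092e-13; IV: 1.
By total probability, P(X > 6.8) = 0.166667·0 + 0.333333·0.996679 + 0.166667·3.01092e-13 + 0.333333·1 = 0.66556.

0.6656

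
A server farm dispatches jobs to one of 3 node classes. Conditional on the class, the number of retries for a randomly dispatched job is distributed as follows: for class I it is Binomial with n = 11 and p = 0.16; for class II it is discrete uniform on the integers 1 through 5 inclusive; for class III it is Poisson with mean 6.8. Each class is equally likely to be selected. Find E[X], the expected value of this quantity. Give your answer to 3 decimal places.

3.853

Component means — I: 1.76; II: 3; III: 6.8.
E[X] = 0.333333·1.76 + 0.333333·3 + 0.333333·6.8 = 3.85333.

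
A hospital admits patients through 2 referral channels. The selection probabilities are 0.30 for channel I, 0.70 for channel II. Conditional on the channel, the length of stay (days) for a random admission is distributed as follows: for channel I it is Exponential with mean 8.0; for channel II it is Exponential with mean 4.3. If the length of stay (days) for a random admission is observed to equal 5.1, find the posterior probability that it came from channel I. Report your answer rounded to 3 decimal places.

Likelihoods f(5.1 | ·): I: 0.0660765; II: 0.0710294.
Posterior ∝ prior × likelihood. Numerator for I: 0.3·0.0660765 = 0.019823.
Normalizing constant: 0.3·0.0660765 + 0.7·0.0710294 = 0.0695435.
P(I | observation) = 0.019823 / 0.0695435 = 0.285044.

0.285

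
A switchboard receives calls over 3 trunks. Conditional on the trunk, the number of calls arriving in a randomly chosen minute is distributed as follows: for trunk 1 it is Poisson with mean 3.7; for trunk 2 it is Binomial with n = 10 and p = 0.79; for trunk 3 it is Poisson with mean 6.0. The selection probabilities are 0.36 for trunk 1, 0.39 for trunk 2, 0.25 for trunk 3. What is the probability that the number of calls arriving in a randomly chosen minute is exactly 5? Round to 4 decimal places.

Conditional on each trunk, P(X = 5): 1: 0.142869; 2: 0.0316689; 3: 0.160623.
By total probability, P(X = 5) = 0.36·0.142869 + 0.39·0.0316689 + 0.25·0.160623 = 0.103939.

0.1039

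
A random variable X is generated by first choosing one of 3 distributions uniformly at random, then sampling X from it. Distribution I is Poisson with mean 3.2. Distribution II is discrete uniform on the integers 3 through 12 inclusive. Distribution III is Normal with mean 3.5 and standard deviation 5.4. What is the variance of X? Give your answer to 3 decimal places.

Per component, I: μ=3.2, E[X²]=13.44; II: μ=7.5, E[X²]=64.5; III: μ=3.5, E[X²]=41.41.
E[X] = 0.333333·3.2 + 0.333333·7.5 + 0.333333·3.5 = 4.73333.
E[X²] = 0.333333·13.44 + 0.333333·64.5 + 0.333333·41.41 = 39.7833.
Var(X) = E[X²] − (E[X])² = 39.7833 − 22.4044 = 17.3789.

17.379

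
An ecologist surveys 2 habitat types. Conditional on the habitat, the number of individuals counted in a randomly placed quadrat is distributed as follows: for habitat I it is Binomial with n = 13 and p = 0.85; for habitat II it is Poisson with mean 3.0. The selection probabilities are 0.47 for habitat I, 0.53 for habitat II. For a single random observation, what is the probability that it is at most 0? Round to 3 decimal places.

Conditional on each habitat, P(X ≤ 0): I: 1.9462e-11; II: 0.0497871.
By total probability, P(X ≤ 0) = 0.47·1.9462e-11 + 0.53·0.0497871 = 0.0263871.

0.026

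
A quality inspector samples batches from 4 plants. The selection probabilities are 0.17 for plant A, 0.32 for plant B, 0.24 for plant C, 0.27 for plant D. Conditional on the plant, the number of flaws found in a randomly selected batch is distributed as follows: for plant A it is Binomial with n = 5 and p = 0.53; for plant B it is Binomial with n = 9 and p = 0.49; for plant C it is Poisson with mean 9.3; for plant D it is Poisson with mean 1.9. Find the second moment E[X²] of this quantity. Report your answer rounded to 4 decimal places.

32.8260

For each component E[X²] = Var + (mean)², giving A: 8.268; B: 21.6972; C: 95.79; D: 5.51.
Overall E[X²] = 0.17·8.268 + 0.32·21.6972 + 0.24·95.79 + 0.27·5.51 = 32.826.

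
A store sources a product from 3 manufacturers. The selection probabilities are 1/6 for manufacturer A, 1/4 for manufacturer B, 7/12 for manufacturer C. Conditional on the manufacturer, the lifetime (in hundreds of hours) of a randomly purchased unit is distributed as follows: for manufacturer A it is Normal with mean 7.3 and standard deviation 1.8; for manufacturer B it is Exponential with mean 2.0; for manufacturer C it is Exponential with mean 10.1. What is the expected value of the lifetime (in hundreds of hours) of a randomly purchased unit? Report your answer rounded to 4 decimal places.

Component means — A: 7.3; B: 2; C: 10.1.
E[X] = 0.166667·7.3 + 0.25·2 + 0.583333·10.1 = 7.60833.

7.6083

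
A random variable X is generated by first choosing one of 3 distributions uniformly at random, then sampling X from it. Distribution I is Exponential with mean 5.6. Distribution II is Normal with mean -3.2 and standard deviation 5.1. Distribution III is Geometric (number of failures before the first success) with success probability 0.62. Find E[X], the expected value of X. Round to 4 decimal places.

Component means — I: 5.6; II: -3.2; III: 0.612903.
E[X] = 0.333333·5.6 + 0.333333·-3.2 + 0.333333·0.612903 = 1.0043.

1.0043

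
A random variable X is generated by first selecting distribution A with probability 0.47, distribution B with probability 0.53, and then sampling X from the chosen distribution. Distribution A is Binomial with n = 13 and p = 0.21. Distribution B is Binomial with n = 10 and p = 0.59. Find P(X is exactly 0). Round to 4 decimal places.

0.0220

Conditional on each component, P(X = 0): A: 0.0466823; B: 0.000134227.
By total probability, P(X = 0) = 0.47·0.0466823 + 0.53·0.000134227 = 0.0220118.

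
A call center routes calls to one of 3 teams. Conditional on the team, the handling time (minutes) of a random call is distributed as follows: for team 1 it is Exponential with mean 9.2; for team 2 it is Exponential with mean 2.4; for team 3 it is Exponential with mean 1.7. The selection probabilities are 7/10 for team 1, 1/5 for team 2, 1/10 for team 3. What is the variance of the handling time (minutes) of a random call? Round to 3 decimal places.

Per component, 1: μ=9.2, E[X²]=169.28; 2: μ=2.4, E[X²]=11.52; 3: μ=1.7, E[X²]=5.78.
E[X] = 0.7·9.2 + 0.2·2.4 + 0.1·1.7 = 7.09.
E[X²] = 0.7·169.28 + 0.2·11.52 + 0.1·5.78 = 121.378.
Var(X) = E[X²] − (E[X])² = 121.378 − 50.2681 = 71.1099.

71.110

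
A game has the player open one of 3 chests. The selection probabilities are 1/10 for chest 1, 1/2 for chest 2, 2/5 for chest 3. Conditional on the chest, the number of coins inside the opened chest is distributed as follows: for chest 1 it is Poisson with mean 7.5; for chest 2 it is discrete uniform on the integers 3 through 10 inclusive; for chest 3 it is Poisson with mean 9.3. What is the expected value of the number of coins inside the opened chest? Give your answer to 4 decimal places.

Component means — 1: 7.5; 2: 6.5; 3: 9.3.
E[X] = 0.1·7.5 + 0.5·6.5 + 0.4·9.3 = 7.72.

7.7200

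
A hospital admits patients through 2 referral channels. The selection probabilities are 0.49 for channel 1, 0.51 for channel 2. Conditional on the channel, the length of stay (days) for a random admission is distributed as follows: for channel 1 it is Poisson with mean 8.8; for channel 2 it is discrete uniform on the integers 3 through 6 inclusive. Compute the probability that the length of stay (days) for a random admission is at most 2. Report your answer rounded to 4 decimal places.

0.0036

Conditional on each channel, P(X ≤ 2): 1: 0.00731357; 2: 0.
By total probability, P(X ≤ 2) = 0.49·0.00731357 + 0.51·0 = 0.00358365.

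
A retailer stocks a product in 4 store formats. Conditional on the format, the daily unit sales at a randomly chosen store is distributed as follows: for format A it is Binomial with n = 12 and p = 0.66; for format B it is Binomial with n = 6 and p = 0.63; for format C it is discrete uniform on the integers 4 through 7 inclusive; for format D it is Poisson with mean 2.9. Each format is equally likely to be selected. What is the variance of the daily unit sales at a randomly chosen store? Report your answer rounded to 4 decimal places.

5.7284

Per component, A: μ=7.92, E[X²]=65.4192; B: μ=3.78, E[X²]=15.687; C: μ=5.5, E[X²]=31.5; D: μ=2.9, E[X²]=11.31.
E[X] = 0.25·7.92 + 0.25·3.78 + 0.25·5.5 + 0.25·2.9 = 5.025.
E[X²] = 0.25·65.4192 + 0.25·15.687 + 0.25·31.5 + 0.25·11.31 = 30.9791.
Var(X) = E[X²] − (E[X])² = 30.9791 − 25.2506 = 5.72842.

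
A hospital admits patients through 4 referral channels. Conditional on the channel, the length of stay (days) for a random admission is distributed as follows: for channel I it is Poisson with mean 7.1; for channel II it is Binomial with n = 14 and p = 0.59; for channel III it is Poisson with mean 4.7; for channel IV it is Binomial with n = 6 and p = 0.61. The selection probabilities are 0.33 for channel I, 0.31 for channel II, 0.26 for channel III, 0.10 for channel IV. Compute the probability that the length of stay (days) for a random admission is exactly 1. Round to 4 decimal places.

Conditional on each channel, P(X = 1): I: 0.00585824; II: 7.64135e-05; III: 0.0427478; IV: 0.0330221.
By total probability, P(X = 1) = 0.33·0.00585824 + 0.31·7.64135e-05 + 0.26·0.0427478 + 0.1·0.0330221 = 0.0163735.

0.0164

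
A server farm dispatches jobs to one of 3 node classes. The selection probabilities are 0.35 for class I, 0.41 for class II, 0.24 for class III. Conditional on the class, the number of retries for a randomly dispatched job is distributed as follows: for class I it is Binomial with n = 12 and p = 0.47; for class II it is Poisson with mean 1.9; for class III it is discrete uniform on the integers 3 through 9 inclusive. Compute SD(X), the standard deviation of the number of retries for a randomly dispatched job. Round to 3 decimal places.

2.541

Per component, I: μ=5.64, E[X²]=34.7988; II: μ=1.9, E[X²]=5.51; III: μ=6, E[X²]=40.
E[X] = 0.35·5.64 + 0.41·1.9 + 0.24·6 = 4.193.
E[X²] = 0.35·34.7988 + 0.41·5.51 + 0.24·40 = 24.0387.
Var(X) = E[X²] − (E[X])² = 24.0387 − 17.5812 = 6.45743.
SD(X) = √6.45743 = 2.54115.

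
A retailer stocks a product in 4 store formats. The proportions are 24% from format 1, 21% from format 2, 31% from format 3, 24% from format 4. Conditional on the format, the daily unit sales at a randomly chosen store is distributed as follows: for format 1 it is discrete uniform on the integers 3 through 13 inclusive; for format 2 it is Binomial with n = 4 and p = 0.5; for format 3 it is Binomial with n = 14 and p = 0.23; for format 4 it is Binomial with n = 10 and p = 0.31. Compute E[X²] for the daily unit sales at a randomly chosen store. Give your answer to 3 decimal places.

25.613

For each component E[X²] = Var + (mean)², giving 1: 74; 2: 5; 3: 12.8478; 4: 11.749.
Overall E[X²] = 0.24·74 + 0.21·5 + 0.31·12.8478 + 0.24·11.749 = 25.6126.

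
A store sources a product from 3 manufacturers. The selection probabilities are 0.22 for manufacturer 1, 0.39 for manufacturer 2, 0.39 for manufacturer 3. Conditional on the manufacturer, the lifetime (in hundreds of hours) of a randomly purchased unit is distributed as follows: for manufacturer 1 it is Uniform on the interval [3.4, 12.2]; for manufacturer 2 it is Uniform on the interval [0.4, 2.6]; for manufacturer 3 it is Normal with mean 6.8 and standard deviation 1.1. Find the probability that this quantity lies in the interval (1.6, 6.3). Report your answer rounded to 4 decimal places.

Conditional on each manufacturer, P(1.6 < X < 6.3): 1: 0.329545; 2: 0.454545; 3: 0.324717.
By total probability, P(1.6 < X < 6.3) = 0.22·0.329545 + 0.39·0.454545 + 0.39·0.324717 = 0.376412.

0.3764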